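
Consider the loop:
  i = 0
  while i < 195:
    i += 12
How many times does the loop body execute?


Starting at i = 0, each iteration adds 12.
Iterations until i >= 195:
  Iteration 1: i = 0 -> i = 12
  Iteration 2: i = 12 -> i = 24
  Iteration 3: i = 24 -> i = 36
  Iteration 4: i = 36 -> i = 48
  Iteration 5: i = 48 -> i = 60
  Iteration 6: i = 60 -> i = 72
  Iteration 7: i = 72 -> i = 84
  Iteration 8: i = 84 -> i = 96
  ... continuing ...
Total iterations = ceil(195/12) = 17


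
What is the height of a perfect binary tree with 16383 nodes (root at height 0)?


A perfect binary tree with 16383 nodes:
  16383 = 2^14 - 1
  Levels: 0, 1, ..., 13
  Height = 13


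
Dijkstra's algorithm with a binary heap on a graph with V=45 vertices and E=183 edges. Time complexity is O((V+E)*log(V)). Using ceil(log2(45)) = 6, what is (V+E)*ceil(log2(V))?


Dijkstra with a binary heap: each vertex is extracted once, each edge may relax once.
Each heap operation costs O(log V).
V + E = 45 + 183 = 228
ceil(log2(45)) = 6 (since 2^5 = 32 < 45 <= 64 = 2^6)
Total heap work = (V+E) * ceil(log2(V)) = 228 * 6 = 1368


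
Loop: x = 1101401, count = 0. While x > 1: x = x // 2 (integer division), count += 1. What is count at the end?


The variable x halves each step:
x = 1101401 -> 550700 -> 275350 -> 137675 -> 68837 -> 34418 -> 17209 -> 8604 -> 4302 -> 2151 -> 1075 -> 537 -> 268 -> 134 -> 67 -> 33 -> 16 -> 8 -> 4 -> 2 -> 1
Number of halvings = floor(log2(1101401)) = 20


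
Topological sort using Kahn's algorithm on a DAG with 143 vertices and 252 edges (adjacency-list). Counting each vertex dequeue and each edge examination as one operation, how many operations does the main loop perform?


Kahn's algorithm:
  1. Compute in-degrees: O(V + E)
  2. Process queue: each vertex dequeued once (O(V))
     each edge examined once (O(E))
Total = V + E = 143 + 252 = 395


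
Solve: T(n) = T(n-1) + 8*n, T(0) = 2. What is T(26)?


Expanding the recurrence:
T(26) = T(25) + 8*26
       = T(24) + 8*25 + 8*26
       ...
       = T(0) + 8*(1 + 2 + ... + 26)
       = 2 + 8 * 26*27/2
       = 2 + 8 * 351
       = 2 + 2808 = 2810


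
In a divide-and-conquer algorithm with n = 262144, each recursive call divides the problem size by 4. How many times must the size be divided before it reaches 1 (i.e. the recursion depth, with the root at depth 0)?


Number of divisions = log_4(262144)
Sizes: 262144 -> 65536 -> 16384 -> 4096 -> 1024 -> 256 -> 64 -> 16 -> 4 -> 1 (9 divisions)
Recursion depth = 9


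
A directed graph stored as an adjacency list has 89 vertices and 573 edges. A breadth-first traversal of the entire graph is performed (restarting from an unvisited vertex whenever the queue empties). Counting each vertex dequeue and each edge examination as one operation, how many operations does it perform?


A full BFS traversal dequeues each vertex once and examines each edge once.
Vertex visits: 89
Edge visits: 573
V + E = 89 + 573 = 662


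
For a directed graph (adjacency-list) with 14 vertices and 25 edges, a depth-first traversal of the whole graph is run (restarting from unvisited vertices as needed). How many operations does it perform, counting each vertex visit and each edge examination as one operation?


A full DFS traversal visits each vertex once and examines each edge once.
V = 14
E = 25
Sum = 14 + 25 = 39


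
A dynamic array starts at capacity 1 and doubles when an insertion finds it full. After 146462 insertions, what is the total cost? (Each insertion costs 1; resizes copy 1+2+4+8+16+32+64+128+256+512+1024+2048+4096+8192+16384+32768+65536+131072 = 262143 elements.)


Insertion cost: 146462 (one per element)
Resizes occur just before inserting elements 2, 3, 5, 9, ...
Elements copied at each resize: 1 + 2 + 4 + 8 + 16 + 32 + 64 + 128 + 256 + 512 + 1024 + 2048 + 4096 + 8192 + 16384 + 32768 + 65536 + 131072
Sum of copies = 262143 (geometric series: 2^k - 1)
Total = 146462 + 262143 = 408605


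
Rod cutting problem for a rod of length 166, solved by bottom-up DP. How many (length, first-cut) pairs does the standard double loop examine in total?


For each subproblem length i = 1..166, the inner loop considers i possible first cuts.
Total = 1 + 2 + ... + 166
= 166*(166+1)/2
= 166*167/2 = 13861


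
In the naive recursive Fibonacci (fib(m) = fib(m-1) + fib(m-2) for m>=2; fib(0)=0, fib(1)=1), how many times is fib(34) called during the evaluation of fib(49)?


Let N(m) = number of times fib(m) is called while evaluating fib(49).
N(49) = 1 (the initial call).
N(48) = 1 (only fib(49) calls it).
For 1 <= m <= 47: fib(m) is called by fib(m+1) and fib(m+2), so
  N(m) = N(m+1) + N(m+2).
fib(0) is called only by fib(2), so N(0) = N(2).
Walk down from m=49:
  N(49)=1, N(48)=1, N(47)=2, N(46)=3, N(45)=5, N(44)=8, N(43)=13, N(42)=21, N(41)=34, N(40)=55, N(39)=89, N(38)=144, N(37)=233, N(36)=377, N(35)=610, N(34)=987
N(34) = 987


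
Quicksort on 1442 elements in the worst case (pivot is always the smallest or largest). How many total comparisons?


In the worst case, each partition step picks the worst pivot:
  Partition 1: 1441 comparisons (n-1 elements to compare)
  Partition 2: 1440 comparisons
  Partition 3: 1439 comparisons
  Partition 4: 1438 comparisons
  Partition 5: 1437 comparisons
  ...
  Last partition: 0 comparisons
Total = (n-1) + (n-2) + ... + 1 + 0 = n*(n-1)/2
= 1442*1441/2 = 1038961


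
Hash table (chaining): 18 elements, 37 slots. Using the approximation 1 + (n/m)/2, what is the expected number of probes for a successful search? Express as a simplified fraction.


Computing expected probes:
alpha = 18/37
= 1 + alpha/2
= 1 + 18/(2*37)
= (2*37 + 18) / (2*37)
= 92/74 = 46/37


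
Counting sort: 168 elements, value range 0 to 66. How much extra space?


n = 168 (output array)
k = 67 (count array for 67 distinct values)
Extra space = 168 + 67 = 235


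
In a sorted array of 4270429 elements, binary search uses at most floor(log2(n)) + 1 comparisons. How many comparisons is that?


Halving sequence: 4270429 -> 2135214 -> 1067607 -> 533803 -> 266901 -> 133450 -> 66725 -> 33362 -> 16681 -> 8340 -> 4170 -> 2085 -> 1042 -> 521 -> 260 -> 130 -> 65 -> 32 -> 16 -> 8 -> 4 -> 2 -> 1
Number of halvings = 22
Max comparisons = 22 + 1 = 23


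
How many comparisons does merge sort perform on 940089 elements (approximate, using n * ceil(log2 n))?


Recursion depth: ceil(log2(940089)) = 20
Each recursion level merges n = 940089 elements
Total = 940089 * 20 = 18801780


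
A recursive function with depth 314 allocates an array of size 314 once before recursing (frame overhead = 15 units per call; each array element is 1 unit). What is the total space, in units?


Array allocation: 314 units (allocated once)
Stack frames: 314 deep * 15 per frame = 4710 units
Total = 314 + 4710 = 5024


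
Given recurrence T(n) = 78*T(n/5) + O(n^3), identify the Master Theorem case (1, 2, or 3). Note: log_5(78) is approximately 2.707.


Master Theorem parameters: a=78, b=5, c=3
log_b(a) = 2.707
Compare b^c with a: 5^3 = 125 > 78, so c > log_b(a).
Comparing c=3 vs log_b(a)=2.707:
3 > 2.707 => Case 3
Result: T(n) = O(n^3)
Master Theorem case = 3


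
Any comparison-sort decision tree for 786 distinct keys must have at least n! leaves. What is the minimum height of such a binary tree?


A binary decision tree of height h has at most 2^h leaves and needs at least n! of them, so h >= ceil(log2(n!)).
786! is far too large to multiply out, so use Stirling's series:
  ln(n!) ~ n ln n - n + (1/2) ln(2 pi n) + 1/(12n)  (error below 1/(360 n^3), negligible here)
  ln(786) = 6.6669568
  n ln n = 786 * 6.6669568 = 5240.2280
  (1/2) ln(2 pi * 786) = (1/2) ln(4938.5837) = 4.2524
  1/(12*786) = 0.0001
  ln(786!) ~ 5240.2280 - 786 + 4.2524 + 0.0001 = 4458.4805
Convert to base 2: log2(786!) = 4458.4805 / ln 2 = 4458.4805 / 0.69314718 = 6432.2277
ceil(6432.2277) = 6433


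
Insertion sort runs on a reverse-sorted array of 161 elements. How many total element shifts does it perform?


Sum of shifts = 1 + 2 + 3 + ... + 160
= 161 * 160 / 2
= 25760 / 2
= 12880


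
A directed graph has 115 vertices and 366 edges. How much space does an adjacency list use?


Adjacency list: one list head per vertex + one entry per edge
Vertex heads: 115
Edge entries: 366
Total = 115 + 366 = 481


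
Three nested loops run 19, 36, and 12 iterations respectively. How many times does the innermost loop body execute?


Loop 1 (outermost): 19 iterations
Loop 2 (middle): 36 iterations per outer
Loop 3 (innermost): 12 iterations per middle
Total = 19 * 36 * 12 = 8208


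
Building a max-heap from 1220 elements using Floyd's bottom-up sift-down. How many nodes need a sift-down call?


In a heap of 1220 elements (0-indexed array):
  Last element index: 1219
  Parent of last element: floor((1219 - 1) / 2) = 609
  Internal nodes: indices 0 to 609
  Count = floor(1220/2) = 610


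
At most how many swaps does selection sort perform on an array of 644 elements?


Each of the 643 passes places one element in its final position.
Pass 1: swap minimum into position 0
Pass 2: swap minimum of remaining into position 1
...
Pass 643: last two elements, one swap
Maximum swaps = 644 - 1 = 643


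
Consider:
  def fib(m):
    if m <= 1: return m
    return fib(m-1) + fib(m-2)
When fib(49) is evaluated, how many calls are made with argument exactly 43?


Let N(m) = number of times fib(m) is called while evaluating fib(49).
N(49) = 1 (the initial call).
N(48) = 1 (only fib(49) calls it).
For 1 <= m <= 47: fib(m) is called by fib(m+1) and fib(m+2), so
  N(m) = N(m+1) + N(m+2).
fib(0) is called only by fib(2), so N(0) = N(2).
Walk down from m=49:
  N(49)=1, N(48)=1, N(47)=2, N(46)=3, N(45)=5, N(44)=8, N(43)=13
N(43) = 13


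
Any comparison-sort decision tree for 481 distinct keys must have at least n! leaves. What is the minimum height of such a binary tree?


A binary decision tree of height h has at most 2^h leaves and needs at least n! of them, so h >= ceil(log2(n!)).
481! is far too large to multiply out, so use Stirling's series:
  ln(n!) ~ n ln n - n + (1/2) ln(2 pi n) + 1/(12n)  (error below 1/(360 n^3), negligible here)
  ln(481) = 6.1758673
  n ln n = 481 * 6.1758673 = 2970.5922
  (1/2) ln(2 pi * 481) = (1/2) ln(3022.2121) = 4.0069
  1/(12*481) = 0.0002
  ln(481!) ~ 2970.5922 - 481 + 4.0069 + 0.0002 = 2493.5993
Convert to base 2: log2(481!) = 2493.5993 / ln 2 = 2493.5993 / 0.69314718 = 3597.5033
ceil(3597.5033) = 3598


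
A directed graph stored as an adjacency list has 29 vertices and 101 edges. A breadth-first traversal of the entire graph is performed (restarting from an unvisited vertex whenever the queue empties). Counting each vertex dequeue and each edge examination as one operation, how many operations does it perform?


A full BFS traversal dequeues each vertex once and examines each edge once.
Vertex visits: 29
Edge visits: 101
V + E = 29 + 101 = 130


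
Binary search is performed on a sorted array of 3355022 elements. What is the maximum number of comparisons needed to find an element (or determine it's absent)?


Binary search halves the search space each comparison:
  Step 1: search space = 3355022 -> 1677511
  Step 2: search space = 1677511 -> 838755
  Step 3: search space = 838755 -> 419377
  Step 4: search space = 419377 -> 209688
  Step 5: search space = 209688 -> 104844
  Step 6: search space = 104844 -> 52422
  Step 7: search space = 52422 -> 26211
  Step 8: search space = 26211 -> 13105
  Step 9: search space = 13105 -> 6552
  Step 10: search space = 6552 -> 3276
  Step 11: search space = 3276 -> 1638
  Step 12: search space = 1638 -> 819
  Step 13: search space = 819 -> 409
  Step 14: search space = 409 -> 204
  Step 15: search space = 204 -> 102
  Step 16: search space = 102 -> 51
  Step 17: search space = 51 -> 25
  Step 18: search space = 25 -> 12
  Step 19: search space = 12 -> 6
  Step 20: search space = 6 -> 3
  Step 21: search space = 3 -> 1
  Step 22: search space = 1 (final check)
Maximum comparisons = floor(log2(3355022)) + 1 = 21 + 1 = 22


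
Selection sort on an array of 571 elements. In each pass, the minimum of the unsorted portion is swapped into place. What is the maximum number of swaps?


Selection sort performs one swap per pass:
  Pass 1: find min in positions 0 to 570, swap with position 0
  Pass 2: find min in positions 1 to 570, swap with position 1
  Pass 3: find min in positions 2 to 570, swap with position 2
  Pass 4: find min in positions 3 to 570, swap with position 3
  Pass 5: find min in positions 4 to 570, swap with position 4
  ... (565 more passes)
Total passes (and swaps) = n - 1 = 571 - 1 = 570


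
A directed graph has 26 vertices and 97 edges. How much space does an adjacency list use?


Adjacency list: one list head per vertex + one entry per edge
Vertex heads: 26
Edge entries: 97
Total = 26 + 97 = 123


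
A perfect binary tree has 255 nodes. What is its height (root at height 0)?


For a perfect binary tree of height h: n = 2^(h+1) - 1, so h = log2(n+1) - 1.
  n + 1 = 256 = 2^8
  log2(256) = 8
  height = 8 - 1 = 7


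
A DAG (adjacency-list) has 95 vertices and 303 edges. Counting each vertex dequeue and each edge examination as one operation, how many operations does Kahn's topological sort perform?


V = 95 (vertex processing)
E = 303 (edge processing)
V + E = 95 + 303 = 398


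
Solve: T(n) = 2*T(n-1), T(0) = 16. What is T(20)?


Unrolling:
T(20) = 2*T(19) = 2^2*T(18) = ... = 2^20*T(0)
= 2^20 * 16
= 1048576 * 16 = 16777216


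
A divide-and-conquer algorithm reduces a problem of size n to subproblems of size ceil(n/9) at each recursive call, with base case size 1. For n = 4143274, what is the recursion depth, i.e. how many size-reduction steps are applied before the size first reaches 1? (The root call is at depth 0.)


Each step divides the size by 9 (rounding up); after k steps the size is ceil(n/9^k), which equals 1 exactly when 9^k >= n.
So the depth is the smallest k with 9^k >= 4143274, i.e. ceil(log_9(4143274)).
9^6 = 531441 < 4143274 <= 4782969 = 9^7
Recursion depth = 7


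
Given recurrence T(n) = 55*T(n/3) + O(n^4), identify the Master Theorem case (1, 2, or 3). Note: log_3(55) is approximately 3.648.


Master Theorem parameters: a=55, b=3, c=4
log_b(a) = 3.648
Compare b^c with a: 3^4 = 81 > 55, so c > log_b(a).
Comparing c=4 vs log_b(a)=3.648:
4 > 3.648 => Case 3
Result: T(n) = O(n^4)
Master Theorem case = 3


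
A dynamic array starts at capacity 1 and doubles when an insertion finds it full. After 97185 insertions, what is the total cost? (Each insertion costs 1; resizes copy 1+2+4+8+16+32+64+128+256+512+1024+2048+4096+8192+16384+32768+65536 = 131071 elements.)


Insertion cost: 97185 (one per element)
Resizes occur just before inserting elements 2, 3, 5, 9, ...
Elements copied at each resize: 1 + 2 + 4 + 8 + 16 + 32 + 64 + 128 + 256 + 512 + 1024 + 2048 + 4096 + 8192 + 16384 + 32768 + 65536
Sum of copies = 131071 (geometric series: 2^k - 1)
Total = 97185 + 131071 = 228256


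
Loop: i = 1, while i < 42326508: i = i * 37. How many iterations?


i multiplies by 37 each step:
i = 1 -> 37 -> 1369 -> 50653 -> 1874161 -> 69343957 (stop)
Iterations = ceil(log_37(42326508)) = 5


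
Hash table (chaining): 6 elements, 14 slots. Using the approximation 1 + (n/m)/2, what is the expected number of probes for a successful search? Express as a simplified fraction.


Computing expected probes:
alpha = 6/14
= 1 + alpha/2
= 1 + 6/(2*14)
= (2*14 + 6) / (2*14)
= 34/28 = 17/14


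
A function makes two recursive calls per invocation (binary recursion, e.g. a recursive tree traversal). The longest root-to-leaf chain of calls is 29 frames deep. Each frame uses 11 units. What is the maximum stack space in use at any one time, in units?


Binary recursion: the two calls run one after the other, so only one root-to-leaf chain of frames is on the stack at a time.
Maximum depth (longest chain) = 29 frames
Each frame = 11 units
Max stack space = 29 * 11 = 319


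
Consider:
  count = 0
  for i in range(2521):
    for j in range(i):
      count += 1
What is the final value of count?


For each i, the inner loop runs i times:
  i=0: inner runs 0 times
  i=1: inner runs 1 time
  i=2: inner runs 2 times
  i=3: inner runs 3 times
  i=4: inner runs 4 times
  i=5: inner runs 5 times
  i=6: inner runs 6 times
  i=7: inner runs 7 times
  ...
Total = 0 + 1 + 2 + ... + 2520 = 2521*(2521-1)/2 = 3176460


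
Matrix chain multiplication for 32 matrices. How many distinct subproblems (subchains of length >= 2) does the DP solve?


Subproblems are indexed by (i, j) where i < j.
Number of such pairs = n*(n-1)/2
= 32 * 31 / 2
= 496


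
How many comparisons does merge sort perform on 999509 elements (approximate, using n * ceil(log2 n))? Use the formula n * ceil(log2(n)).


Recursion depth: ceil(log2(999509)) = 20
Each recursion level merges n = 999509 elements
Total = 999509 * 20 = 19990180


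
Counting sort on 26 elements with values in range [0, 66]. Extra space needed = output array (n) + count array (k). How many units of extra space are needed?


Output array size: 26 (to store sorted result)
Count array size: 67 (one slot per possible value, range 0 to 66)
Total extra space = 26 + 67 = 93


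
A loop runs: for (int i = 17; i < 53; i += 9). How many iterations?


Loop starts at i = 17, increments by 9, stops when i >= 53.
Number of iterations = ceil((53 - 17) / 9)
= ceil(36 / 9)
= 4


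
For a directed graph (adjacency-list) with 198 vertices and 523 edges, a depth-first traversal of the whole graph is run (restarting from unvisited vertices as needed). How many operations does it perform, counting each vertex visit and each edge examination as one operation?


A full DFS traversal visits each vertex once and examines each edge once.
V = 198
E = 523
Sum = 198 + 523 = 721


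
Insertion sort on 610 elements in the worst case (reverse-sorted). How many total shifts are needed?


In the worst case (reverse-sorted), each element shifts past all previous:
  Element 1: 1 shifts
  Element 2: 2 shifts
  Element 3: 3 shifts
  Element 4: 4 shifts
  Element 5: 5 shifts
  ...
  Element 609: 609 shifts
Total = 1 + 2 + ... + 609
= 610*(610-1)/2 = 185745


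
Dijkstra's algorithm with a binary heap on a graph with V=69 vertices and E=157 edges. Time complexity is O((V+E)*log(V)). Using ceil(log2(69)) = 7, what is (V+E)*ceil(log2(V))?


Dijkstra with a binary heap: each vertex is extracted once, each edge may relax once.
Each heap operation costs O(log V).
V + E = 69 + 157 = 226
ceil(log2(69)) = 7 (since 2^6 = 64 < 69 <= 128 = 2^7)
Total heap work = (V+E) * ceil(log2(V)) = 226 * 7 = 1582


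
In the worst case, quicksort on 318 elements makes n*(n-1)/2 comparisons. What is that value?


Sum of comparisons per partition:
317 + 316 + ... + 1 + 0
= 318 * (318 - 1) / 2
= 318 * 317 / 2
= 50403


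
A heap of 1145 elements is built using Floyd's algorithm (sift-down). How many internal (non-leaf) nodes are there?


Leaf nodes occupy roughly half the array.
Sift-down is called for each internal node, starting from the last one.
Internal nodes = floor(n/2) = floor(1145/2) = 572


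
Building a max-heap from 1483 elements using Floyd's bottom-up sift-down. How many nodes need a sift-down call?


In a heap of 1483 elements (0-indexed array):
  Last element index: 1482
  Parent of last element: floor((1482 - 1) / 2) = 740
  Internal nodes: indices 0 to 740
  Count = floor(1483/2) = 741


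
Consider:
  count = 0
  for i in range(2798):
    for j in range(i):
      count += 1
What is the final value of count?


For each i, the inner loop runs i times:
  i=0: inner runs 0 times
  i=1: inner runs 1 time
  i=2: inner runs 2 times
  i=3: inner runs 3 times
  i=4: inner runs 4 times
  i=5: inner runs 5 times
  i=6: inner runs 6 times
  i=7: inner runs 7 times
  ...
Total = 0 + 1 + 2 + ... + 2797 = 2798*(2798-1)/2 = 3913003


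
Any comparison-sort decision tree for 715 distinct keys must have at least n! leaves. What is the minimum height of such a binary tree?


A binary decision tree of height h has at most 2^h leaves and needs at least n! of them, so h >= ceil(log2(n!)).
715! is far too large to multiply out, so use Stirling's series:
  ln(n!) ~ n ln n - n + (1/2) ln(2 pi n) + 1/(12n)  (error below 1/(360 n^3), negligible here)
  ln(715) = 6.5722825
  n ln n = 715 * 6.5722825 = 4699.1820
  (1/2) ln(2 pi * 715) = (1/2) ln(4492.4775) = 4.2051
  1/(12*715) = 0.0001
  ln(715!) ~ 4699.1820 - 715 + 4.2051 + 0.0001 = 3988.3872
Convert to base 2: log2(715!) = 3988.3872 / ln 2 = 3988.3872 / 0.69314718 = 5754.0264
ceil(5754.0264) = 5755


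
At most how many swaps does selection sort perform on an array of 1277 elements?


Each of the 1276 passes places one element in its final position.
Pass 1: swap minimum into position 0
Pass 2: swap minimum of remaining into position 1
...
Pass 1276: last two elements, one swap
Maximum swaps = 1277 - 1 = 1276


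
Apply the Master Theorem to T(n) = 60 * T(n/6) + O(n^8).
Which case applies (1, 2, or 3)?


The Master Theorem: T(n) = a*T(n/b) + O(n^c)
  a = 60, b = 6, c = 8
log_b(a) = log_6(60) ~ 2.285
Compare b^c with a: 6^8 = 1679616 > 60, so c > log_b(a).
Since c > log_b(a), Case 3 applies.
T(n) = O(n^8)
Master Theorem case = 3


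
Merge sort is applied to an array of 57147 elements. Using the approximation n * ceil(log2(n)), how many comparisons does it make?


Merge sort divides the array into halves recursively.
Number of levels = ceil(log2(57147)) = 16
At each level, approximately n = 57147 comparisons are needed for merging.
Total comparisons ~ n * ceil(log2(n)) = 57147 * 16 = 914352


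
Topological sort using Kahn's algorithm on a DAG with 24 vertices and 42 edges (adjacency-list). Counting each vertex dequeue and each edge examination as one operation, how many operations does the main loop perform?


Kahn's algorithm:
  1. Compute in-degrees: O(V + E)
  2. Process queue: each vertex dequeued once (O(V))
     each edge examined once (O(E))
Total = V + E = 24 + 42 = 66


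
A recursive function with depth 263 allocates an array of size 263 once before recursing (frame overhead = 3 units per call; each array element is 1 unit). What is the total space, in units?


Array allocation: 263 units (allocated once)
Stack frames: 263 deep * 3 per frame = 789 units
Total = 263 + 789 = 1052


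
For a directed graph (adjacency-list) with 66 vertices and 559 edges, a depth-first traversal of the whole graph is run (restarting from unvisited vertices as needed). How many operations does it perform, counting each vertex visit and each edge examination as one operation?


A full DFS traversal visits each vertex once and examines each edge once.
V = 66
E = 559
Sum = 66 + 559 = 625


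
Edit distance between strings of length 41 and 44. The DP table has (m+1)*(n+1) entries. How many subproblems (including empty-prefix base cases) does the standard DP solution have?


The table includes base cases (empty prefixes).
Rows: (m+1) = 42
Columns: (n+1) = 45
Total = 42 * 45 = 1890


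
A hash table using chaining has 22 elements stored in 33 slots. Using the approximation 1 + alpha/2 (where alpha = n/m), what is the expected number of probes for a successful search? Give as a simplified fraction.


Load factor alpha = n/m = 22/33
Expected probes = 1 + alpha/2 = 1 + 22/(2*33)
= 1 + 22/66
= 66/66 + 22/66
= 88/66
Simplify: 4/3


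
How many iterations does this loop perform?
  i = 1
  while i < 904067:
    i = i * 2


The loop variable doubles each iteration:
i = 1 -> 2 -> 4 -> 8 -> 16 -> 32 -> 64 -> 128 -> 256 -> 512 -> 1024 -> 2048 -> 4096 -> 8192 -> 16384 -> 32768 -> 65536 -> 131072 -> 262144 -> 524288 -> 1048576 (stop, 1048576 >= 904067)
Number of doublings = ceil(log2(904067)) = 20


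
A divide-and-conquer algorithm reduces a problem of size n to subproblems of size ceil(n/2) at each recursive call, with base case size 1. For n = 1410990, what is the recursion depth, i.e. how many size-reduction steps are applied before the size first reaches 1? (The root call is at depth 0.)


Each step divides the size by 2 (rounding up); after k steps the size is ceil(n/2^k), which equals 1 exactly when 2^k >= n.
So the depth is the smallest k with 2^k >= 1410990, i.e. ceil(log_2(1410990)).
2^20 = 1048576 < 1410990 <= 2097152 = 2^21
Recursion depth = 21


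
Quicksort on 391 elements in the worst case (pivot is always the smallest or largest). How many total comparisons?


In the worst case, each partition step picks the worst pivot:
  Partition 1: 390 comparisons (n-1 elements to compare)
  Partition 2: 389 comparisons
  Partition 3: 388 comparisons
  Partition 4: 387 comparisons
  Partition 5: 386 comparisons
  ...
  Last partition: 0 comparisons
Total = (n-1) + (n-2) + ... + 1 + 0 = n*(n-1)/2
= 391*390/2 = 76245


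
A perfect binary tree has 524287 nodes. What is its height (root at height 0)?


For a perfect binary tree of height h: n = 2^(h+1) - 1, so h = log2(n+1) - 1.
  n + 1 = 524288 = 2^19
  log2(524288) = 19
  height = 19 - 1 = 18


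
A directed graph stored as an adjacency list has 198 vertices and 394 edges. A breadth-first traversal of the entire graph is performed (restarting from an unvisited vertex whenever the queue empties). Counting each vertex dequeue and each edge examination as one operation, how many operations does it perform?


A full BFS traversal dequeues each vertex once and examines each edge once.
Vertex visits: 198
Edge visits: 394
V + E = 198 + 394 = 592


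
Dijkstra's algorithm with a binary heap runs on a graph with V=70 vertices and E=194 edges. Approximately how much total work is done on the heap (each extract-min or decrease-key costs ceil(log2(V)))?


Dijkstra with a binary heap: each vertex is extracted once, each edge may relax once.
Each heap operation costs O(log V).
V + E = 70 + 194 = 264
ceil(log2(70)) = 7 (since 2^6 = 64 < 70 <= 128 = 2^7)
Total heap work = (V+E) * ceil(log2(V)) = 264 * 7 = 1848


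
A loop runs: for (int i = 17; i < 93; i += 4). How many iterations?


Loop starts at i = 17, increments by 4, stops when i >= 93.
Number of iterations = ceil((93 - 17) / 4)
= ceil(76 / 4)
= 19


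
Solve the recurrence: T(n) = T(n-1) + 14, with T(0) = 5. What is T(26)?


Unrolling the recurrence:
T(26) = T(25) + 14
       = T(24) + 14 + 14
       = T(23) + 14*3
       ...
       = T(0) + 14*26
       = 5 + 364 = 369


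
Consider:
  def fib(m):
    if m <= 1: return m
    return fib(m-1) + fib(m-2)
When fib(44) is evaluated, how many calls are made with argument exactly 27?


Let N(m) = number of times fib(m) is called while evaluating fib(44).
N(44) = 1 (the initial call).
N(43) = 1 (only fib(44) calls it).
For 1 <= m <= 42: fib(m) is called by fib(m+1) and fib(m+2), so
  N(m) = N(m+1) + N(m+2).
fib(0) is called only by fib(2), so N(0) = N(2).
Walk down from m=44:
  N(44)=1, N(43)=1, N(42)=2, N(41)=3, N(40)=5, N(39)=8, N(38)=13, N(37)=21, N(36)=34, N(35)=55, N(34)=89, N(33)=144, N(32)=233, N(31)=377, N(30)=610, N(29)=987, N(28)=1597, N(27)=2584
N(27) = 2584


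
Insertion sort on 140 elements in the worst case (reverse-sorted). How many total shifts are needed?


In the worst case (reverse-sorted), each element shifts past all previous:
  Element 1: 1 shifts
  Element 2: 2 shifts
  Element 3: 3 shifts
  Element 4: 4 shifts
  Element 5: 5 shifts
  ...
  Element 139: 139 shifts
Total = 1 + 2 + ... + 139
= 140*(140-1)/2 = 9730


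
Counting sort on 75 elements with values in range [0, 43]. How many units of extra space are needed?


Output array size: 75 (to store sorted result)
Count array size: 44 (one slot per possible value, range 0 to 43)
Total extra space = 75 + 44 = 119


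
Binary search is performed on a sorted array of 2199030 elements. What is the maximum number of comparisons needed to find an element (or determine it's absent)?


Binary search halves the search space each comparison:
  Step 1: search space = 2199030 -> 1099515
  Step 2: search space = 1099515 -> 549757
  Step 3: search space = 549757 -> 274878
  Step 4: search space = 274878 -> 137439
  Step 5: search space = 137439 -> 68719
  Step 6: search space = 68719 -> 34359
  Step 7: search space = 34359 -> 17179
  Step 8: search space = 17179 -> 8589
  Step 9: search space = 8589 -> 4294
  Step 10: search space = 4294 -> 2147
  Step 11: search space = 2147 -> 1073
  Step 12: search space = 1073 -> 536
  Step 13: search space = 536 -> 268
  Step 14: search space = 268 -> 134
  Step 15: search space = 134 -> 67
  Step 16: search space = 67 -> 33
  Step 17: search space = 33 -> 16
  Step 18: search space = 16 -> 8
  Step 19: search space = 8 -> 4
  Step 20: search space = 4 -> 2
  Step 21: search space = 2 -> 1
  Step 22: search space = 1 (final check)
Maximum comparisons = floor(log2(2199030)) + 1 = 21 + 1 = 22


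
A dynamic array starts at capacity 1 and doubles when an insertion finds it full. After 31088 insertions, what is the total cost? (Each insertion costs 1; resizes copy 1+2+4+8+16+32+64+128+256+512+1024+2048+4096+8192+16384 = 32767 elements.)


Insertion cost: 31088 (one per element)
Resizes occur just before inserting elements 2, 3, 5, 9, ...
Elements copied at each resize: 1 + 2 + 4 + 8 + 16 + 32 + 64 + 128 + 256 + 512 + 1024 + 2048 + 4096 + 8192 + 16384
Sum of copies = 32767 (geometric series: 2^k - 1)
Total = 31088 + 32767 = 63855


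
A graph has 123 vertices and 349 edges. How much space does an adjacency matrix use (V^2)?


Adjacency matrix: V x V grid of entries
Space = V^2 = 123^2 = 123 * 123 = 15129


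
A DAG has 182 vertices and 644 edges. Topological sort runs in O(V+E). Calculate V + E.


V = 182 (vertex processing)
E = 644 (edge processing)
V + E = 182 + 644 = 826


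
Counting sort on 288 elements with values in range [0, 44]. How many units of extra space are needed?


Output array size: 288 (to store sorted result)
Count array size: 45 (one slot per possible value, range 0 to 44)
Total extra space = 288 + 45 = 333


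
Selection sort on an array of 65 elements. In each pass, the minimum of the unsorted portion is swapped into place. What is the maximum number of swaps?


Selection sort performs one swap per pass:
  Pass 1: find min in positions 0 to 64, swap with position 0
  Pass 2: find min in positions 1 to 64, swap with position 1
  Pass 3: find min in positions 2 to 64, swap with position 2
  Pass 4: find min in positions 3 to 64, swap with position 3
  Pass 5: find min in positions 4 to 64, swap with position 4
  ... (59 more passes)
Total passes (and swaps) = n - 1 = 65 - 1 = 64


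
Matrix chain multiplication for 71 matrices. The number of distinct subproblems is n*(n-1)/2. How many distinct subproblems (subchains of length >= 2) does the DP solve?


Subproblems are indexed by (i, j) where i < j.
Number of such pairs = n*(n-1)/2
= 71 * 70 / 2
= 2485


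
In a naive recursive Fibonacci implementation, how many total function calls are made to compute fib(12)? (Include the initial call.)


Let C(m) = total calls to evaluate fib(m). Then C(0)=C(1)=1, and
C(m) = 1 + C(m-1) + C(m-2) for m >= 2.
Build the table (each entry = 1 + previous two):
  C(0) = 1
  C(1) = 1
  C(2) = 1 + 1 + 1 = 3
  C(3) = 1 + 3 + 1 = 5
  C(4) = 1 + 5 + 3 = 9
  C(5) = 1 + 9 + 5 = 15
  C(6) = 1 + 15 + 9 = 25
  C(7) = 1 + 25 + 15 = 41
  C(8) = 1 + 41 + 25 = 67
  C(9) = 1 + 67 + 41 = 109
  C(10) = 1 + 109 + 67 = 177
  C(11) = 1 + 177 + 109 = 287
  C(12) = 1 + 287 + 177 = 465
Total calls for fib(12) = 465


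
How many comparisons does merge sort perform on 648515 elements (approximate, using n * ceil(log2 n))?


Recursion depth: ceil(log2(648515)) = 20
Each recursion level merges n = 648515 elements
Total = 648515 * 20 = 12970300


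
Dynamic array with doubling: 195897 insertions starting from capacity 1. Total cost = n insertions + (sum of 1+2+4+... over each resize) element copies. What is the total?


n = 195897
Insertion costs: 195897
Resizes copy 1, 2, 4, ... up to the largest power of 2 that is <= n-1 = 195896, i.e. 131072.
Copy costs = 1 + 2 + 4 + 8 + 16 + 32 + 64 + 128 + 256 + 512 + 1024 + 2048 + 4096 + 8192 + 16384 + 32768 + 65536 + 131072 = 262143
Total = 195897 + 262143 = 458040


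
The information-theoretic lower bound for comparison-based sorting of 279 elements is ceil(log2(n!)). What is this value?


A binary decision tree of height h has at most 2^h leaves and needs at least n! of them, so h >= ceil(log2(n!)).
279! is far too large to multiply out, so use Stirling's series:
  ln(n!) ~ n ln n - n + (1/2) ln(2 pi n) + 1/(12n)  (error below 1/(360 n^3), negligible here)
  ln(279) = 5.6312118
  n ln n = 279 * 5.6312118 = 1571.1081
  (1/2) ln(2 pi * 279) = (1/2) ln(1753.0087) = 3.7345
  1/(12*279) = 0.0003
  ln(279!) ~ 1571.1081 - 279 + 3.7345 + 0.0003 = 1295.8429
Convert to base 2: log2(279!) = 1295.8429 / ln 2 = 1295.8429 / 0.69314718 = 1869.5061
ceil(1869.5061) = 1870


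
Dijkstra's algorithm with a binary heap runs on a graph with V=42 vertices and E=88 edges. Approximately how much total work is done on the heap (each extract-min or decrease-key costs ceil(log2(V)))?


Dijkstra with a binary heap: each vertex is extracted once, each edge may relax once.
Each heap operation costs O(log V).
V + E = 42 + 88 = 130
ceil(log2(42)) = 6 (since 2^5 = 32 < 42 <= 64 = 2^6)
Total heap work = (V+E) * ceil(log2(V)) = 130 * 6 = 780


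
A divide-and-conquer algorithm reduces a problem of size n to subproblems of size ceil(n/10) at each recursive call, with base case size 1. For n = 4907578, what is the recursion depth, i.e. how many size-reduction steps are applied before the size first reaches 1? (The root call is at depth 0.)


Each step divides the size by 10 (rounding up); after k steps the size is ceil(n/10^k), which equals 1 exactly when 10^k >= n.
So the depth is the smallest k with 10^k >= 4907578, i.e. ceil(log_10(4907578)).
10^6 = 1000000 < 4907578 <= 10000000 = 10^7
Recursion depth = 7


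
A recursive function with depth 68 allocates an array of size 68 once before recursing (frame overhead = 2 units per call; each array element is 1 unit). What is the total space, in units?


Array allocation: 68 units (allocated once)
Stack frames: 68 deep * 2 per frame = 136 units
Total = 68 + 136 = 204


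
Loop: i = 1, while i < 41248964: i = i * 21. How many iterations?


i multiplies by 21 each step:
i = 1 -> 21 -> 441 -> 9261 -> 194481 -> 4084101 -> 85766121 (stop)
Iterations = ceil(log_21(41248964)) = 6


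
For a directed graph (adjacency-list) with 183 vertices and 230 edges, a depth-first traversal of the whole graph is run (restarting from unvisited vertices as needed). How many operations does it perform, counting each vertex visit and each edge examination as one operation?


A full DFS traversal visits each vertex once and examines each edge once.
V = 183
E = 230
Sum = 183 + 230 = 413


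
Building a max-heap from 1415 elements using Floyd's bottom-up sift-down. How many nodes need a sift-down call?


In a heap of 1415 elements (0-indexed array):
  Last element index: 1414
  Parent of last element: floor((1414 - 1) / 2) = 706
  Internal nodes: indices 0 to 706
  Count = floor(1415/2) = 707


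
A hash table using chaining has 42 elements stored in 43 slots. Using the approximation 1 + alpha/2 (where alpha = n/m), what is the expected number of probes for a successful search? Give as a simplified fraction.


Load factor alpha = n/m = 42/43
Expected probes = 1 + alpha/2 = 1 + 42/(2*43)
= 1 + 42/86
= 86/86 + 42/86
= 128/86
Simplify: 64/43


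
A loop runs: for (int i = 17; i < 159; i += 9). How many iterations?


Loop starts at i = 17, increments by 9, stops when i >= 159.
Number of iterations = ceil((159 - 17) / 9)
= ceil(142 / 9)
= 16


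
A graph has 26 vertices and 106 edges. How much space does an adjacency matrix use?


Adjacency matrix: V x V grid of entries
Space = V^2 = 26^2 = 26 * 26 = 676


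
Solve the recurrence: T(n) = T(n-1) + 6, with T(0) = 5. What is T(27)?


Unrolling the recurrence:
T(27) = T(26) + 6
       = T(25) + 6 + 6
       = T(24) + 6*3
       ...
       = T(0) + 6*27
       = 5 + 162 = 167


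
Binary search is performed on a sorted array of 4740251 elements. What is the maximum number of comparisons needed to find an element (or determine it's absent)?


Binary search halves the search space each comparison:
  Step 1: search space = 4740251 -> 2370125
  Step 2: search space = 2370125 -> 1185062
  Step 3: search space = 1185062 -> 592531
  Step 4: search space = 592531 -> 296265
  Step 5: search space = 296265 -> 148132
  Step 6: search space = 148132 -> 74066
  Step 7: search space = 74066 -> 37033
  Step 8: search space = 37033 -> 18516
  Step 9: search space = 18516 -> 9258
  Step 10: search space = 9258 -> 4629
  Step 11: search space = 4629 -> 2314
  Step 12: search space = 2314 -> 1157
  Step 13: search space = 1157 -> 578
  Step 14: search space = 578 -> 289
  Step 15: search space = 289 -> 144
  Step 16: search space = 144 -> 72
  Step 17: search space = 72 -> 36
  Step 18: search space = 36 -> 18
  Step 19: search space = 18 -> 9
  Step 20: search space = 9 -> 4
  Step 21: search space = 4 -> 2
  Step 22: search space = 2 -> 1
  Step 23: search space = 1 (final check)
Maximum comparisons = floor(log2(4740251)) + 1 = 22 + 1 = 23


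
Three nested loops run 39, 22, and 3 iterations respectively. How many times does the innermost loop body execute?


Loop 1 (outermost): 39 iterations
Loop 2 (middle): 22 iterations per outer
Loop 3 (innermost): 3 iterations per middle
Total = 39 * 22 * 3 = 2574


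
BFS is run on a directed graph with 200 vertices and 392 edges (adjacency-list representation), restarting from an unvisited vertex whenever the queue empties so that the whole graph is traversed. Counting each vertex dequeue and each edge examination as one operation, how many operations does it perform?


A full BFS traversal dequeues each vertex exactly once and examines each directed edge exactly once.
V = 200 (vertex processing cost)
E = 392 (edge examination cost)
Total operations proportional to V + E = 200 + 392 = 592


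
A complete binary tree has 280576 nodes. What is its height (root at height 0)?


In a complete binary tree, level k holds nodes 2^k .. 2^(k+1)-1 (1-indexed).
Height = floor(log2(n)) = floor(log2(280576)) = 18
Check: 2^18 = 262144 <= 280576 < 524288 = 2^19


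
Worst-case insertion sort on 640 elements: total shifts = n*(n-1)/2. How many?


Sum of shifts = 1 + 2 + 3 + ... + 639
= 640 * 639 / 2
= 408960 / 2
= 204480


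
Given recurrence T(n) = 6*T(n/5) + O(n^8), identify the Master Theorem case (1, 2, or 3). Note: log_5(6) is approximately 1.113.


Master Theorem parameters: a=6, b=5, c=8
log_b(a) = 1.113
Compare b^c with a: 5^8 = 390625 > 6, so c > log_b(a).
Comparing c=8 vs log_b(a)=1.113:
8 > 1.113 => Case 3
Result: T(n) = O(n^8)
Master Theorem case = 3


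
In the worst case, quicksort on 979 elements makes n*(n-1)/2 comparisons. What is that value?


Sum of comparisons per partition:
978 + 977 + ... + 1 + 0
= 979 * (979 - 1) / 2
= 979 * 978 / 2
= 478731


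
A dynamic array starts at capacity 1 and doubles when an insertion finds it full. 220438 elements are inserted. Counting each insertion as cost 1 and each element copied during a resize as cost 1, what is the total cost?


n = 220438
Insertion costs: 220438
Resizes copy 1, 2, 4, ... up to the largest power of 2 that is <= n-1 = 220437, i.e. 131072.
Copy costs = 1 + 2 + 4 + 8 + 16 + 32 + 64 + 128 + 256 + 512 + 1024 + 2048 + 4096 + 8192 + 16384 + 32768 + 65536 + 131072 = 262143
Total = 220438 + 262143 = 482581


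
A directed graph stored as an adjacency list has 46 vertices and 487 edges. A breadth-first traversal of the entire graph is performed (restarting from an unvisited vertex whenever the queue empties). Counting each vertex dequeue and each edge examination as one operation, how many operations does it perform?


A full BFS traversal dequeues each vertex once and examines each edge once.
Vertex visits: 46
Edge visits: 487
V + E = 46 + 487 = 533
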